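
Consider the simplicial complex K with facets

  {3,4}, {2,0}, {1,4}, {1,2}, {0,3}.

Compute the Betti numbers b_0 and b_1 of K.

b_0 = 1, b_1 = 1.

K has 5 vertices, 5 edges.
rank ∂_0 = 0, rank ∂_1 = 4 ⇒ b_0 = 5 − 0 − 4 = 1; all invariant factors of ∂_1 are 1 so no torsion. So H_0 ≅ Z.
rank ∂_1 = 4, rank ∂_2 = 0 ⇒ b_1 = 5 − 4 − 0 = 1. So H_1 ≅ Z.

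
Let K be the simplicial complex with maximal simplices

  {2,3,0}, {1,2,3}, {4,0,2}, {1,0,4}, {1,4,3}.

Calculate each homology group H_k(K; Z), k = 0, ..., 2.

H_0 = Z,  H_1 = Z,  H_2 = 0.

Fix the vertex order 0 < 1 < 2 < 3 < 4 and write every simplex with vertices in increasing order. Then dim K = 2 and the simplices of K are:

  0-simplices (5): [0], [1], [2], [3], [4]
  1-simplices (10): [0,1], [0,2], [0,3], [0,4], [1,2], [1,3], [1,4], [2,3], [2,4], [3,4]
  2-simplices (5): [0,1,4], [0,2,3], [0,2,4], [1,2,3], [1,3,4]

giving chain groups C_0 ≅ Z^5, C_1 ≅ Z^10, C_2 ≅ Z^5.

The boundary map ∂_1: C_1 → C_0 is given by ∂[p,q] = [q] − [p]. For instance
  ∂[3,4] = [4] − [3].
The 5×10 boundary matrix has rank 4 and Smith normal form diag(1,1,1,1).

The boundary map ∂_2: C_2 → C_1 maps a triangle to the signed sum of its edges. For instance
  ∂[0,1,4] = [1,4] − [0,4] + [0,1],
  ∂[0,2,3] = [2,3] − [0,3] + [0,2].
The 10×5 boundary matrix has rank 5 and Smith normal form diag(1,1,1,1,1).

Computing H_k = (kernel of ∂_k) / (image of ∂_{k+1}):

  H_0: rank C_0 − rank ∂_1 = 5 − 4 = 1, and the invariant factors of ∂_1 are all 1, so H_0 ≅ Z.
  H_1: rank ker ∂_1 − rank ∂_2 = (10 − 4) − 5 = 1, and the invariant factors of ∂_2 are all 1, so H_1 ≅ Z.
  H_2: rank ker ∂_2 − rank ∂_3 = (5 − 5) − 0 = 0, and there is no ∂_3, so H_2 ≅ 0.

As a check, the Euler characteristic is 5 − 10 + 5 = 0, which agrees with 1 − 1 + 0 = 0.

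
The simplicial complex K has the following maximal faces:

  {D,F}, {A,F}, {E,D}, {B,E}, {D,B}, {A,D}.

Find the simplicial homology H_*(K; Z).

H_0 ≅ Z,  H_1 ≅ Z^2.

Order the vertices as A < B < D < E < F. Listing each simplex with vertices in this order, K has dimension 1 with simplices:

  0-simplices (5): A, B, D, E, F
  1-simplices (6): AD, AF, BD, BE, DE, DF

Hence C_0 ≅ Z^5, C_1 ≅ Z^6.

The boundary map ∂_1: C_1 → C_0 sends each edge [p,q] (with p < q) to q − p.
This gives a 5×6 integer matrix of rank 4; reducing to Smith normal form yields diagonal entries (1,1,1,1).

Now H_k = ker ∂_k / im ∂_{k+1}, so:

  H_0: rank C_0 − rank ∂_1 = 5 − 4 = 1, and the invariant factors of ∂_1 are all 1, so H_0 = Z.
  H_1: rank ker ∂_1 − rank ∂_2 = (6 − 4) − 0 = 2, and there is no ∂_2, so H_1 = Z^2.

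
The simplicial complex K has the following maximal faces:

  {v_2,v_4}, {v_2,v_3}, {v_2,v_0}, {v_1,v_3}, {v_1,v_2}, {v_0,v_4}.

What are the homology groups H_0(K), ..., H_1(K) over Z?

Take the total order v_0 < v_1 < v_2 < v_3 < v_4 on the vertex set. Then K (dimension 1) consists of the simplices:

  0-simplices (5): [v_0], [v_1], [v_2], [v_3], [v_4]
  1-simplices (6): [v_0,v_2], [v_0,v_4], [v_1,v_2], [v_1,v_3], [v_2,v_3], [v_2,v_4]

giving chain groups C_0 ≅ Z^5, C_1 ≅ Z^6.

The boundary map ∂_1: C_1 → C_0 is given by ∂[p,q] = [q] − [p]. For instance
  ∂[v_0,v_4] = [v_4] − [v_0].
This gives a 5×6 integer matrix of rank 4; reducing to Smith normal form yields diagonal entries (1,1,1,1).

Now H_k = ker ∂_k / im ∂_{k+1}, so:

  H_0: rank C_0 − rank ∂_1 = 5 − 4 = 1, and the invariant factors of ∂_1 are all 1, so H_0 = Z.
  H_1: rank ker ∂_1 − rank ∂_2 = (6 − 4) − 0 = 2, and there is no ∂_2, so H_1 = Z^2.

(K is a triangulation of a wedge of 2 circles.)

H_0 ≅ Z,  H_1 ≅ Z^2.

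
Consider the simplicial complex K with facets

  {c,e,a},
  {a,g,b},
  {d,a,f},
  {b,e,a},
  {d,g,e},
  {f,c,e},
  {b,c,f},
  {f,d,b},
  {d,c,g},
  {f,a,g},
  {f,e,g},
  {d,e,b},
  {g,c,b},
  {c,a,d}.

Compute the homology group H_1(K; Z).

H_1 = Z^2.

Order the vertices as a < b < c < d < e < f < g. Listing each simplex with vertices in this order, K has dimension 2 with simplices:

  0-simplices (7): a, b, c, d, e, f, g
  1-simplices (21): ab, ac, ad, ae, af, ag, bc, bd, be, bf, bg, cd, ce, cf, cg, de, df, dg, ef, eg, fg
  2-simplices (14): abe, abg, acd, ace, adf, afg, bcf, bcg, bde, bdf, cdg, cef, deg, efg

so the chain groups are C_0 ≅ Z^7, C_1 ≅ Z^21, C_2 ≅ Z^14.

Boundary ∂_1: C_1 → C_0 is given by ∂[p,q] = [q] − [p].
As a 7×21 matrix over Z this has rank 6, with invariant factors (1,1,1,1,1,1).

Boundary ∂_2: C_2 → C_1 sends each 2-simplex [p,q,r] to [q,r] − [p,r] + [p,q]. For instance
  ∂deg = eg − dg + de,
  ∂adf = df − af + ad.
As a 21×14 matrix over Z this has rank 13, with invariant factors (1,1,1,1,1,1,1,1,1,1,1,1,1).

From H_k ≅ ker(∂_k) / im(∂_{k+1}) we obtain:

  H_1: rank ker ∂_1 − rank ∂_2 = (21 − 6) − 13 = 2, and the invariant factors of ∂_2 are all 1, so H_1 = Z^2.

(K is a triangulation of the torus T^2.)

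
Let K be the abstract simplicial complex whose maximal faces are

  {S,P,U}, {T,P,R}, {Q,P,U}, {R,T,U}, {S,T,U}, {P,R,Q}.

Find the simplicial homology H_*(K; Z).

H_0 ≅ Z,  H_1 ≅ Z,  H_2 = 0.

Order the vertices as P < Q < R < S < T < U. Listing each simplex with vertices in this order, K has dimension 2 with simplices:

  0-simplices (6): P, Q, R, S, T, U
  1-simplices (12): PQ, PR, PS, PT, PU, QR, QU, RT, RU, ST, SU, TU
  2-simplices (6): PQR, PQU, PRT, PSU, RTU, STU

so the chain groups are C_0 ≅ Z^6, C_1 ≅ Z^12, C_2 ≅ Z^6.

The boundary map ∂_1: C_1 → C_0 is given by ∂[p,q] = [q] − [p]. For instance
  ∂PR = R − P.
This gives a 6×12 integer matrix of rank 5; reducing to Smith normal form yields diagonal entries (1,1,1,1,1).

Boundary ∂_2: C_2 → C_1 sends each 2-simplex [p,q,r] to [q,r] − [p,r] + [p,q]. For instance
  ∂PSU = SU − PU + PS,
  ∂RTU = TU − RU + RT.
As a 12×6 matrix over Z this has rank 6, with invariant factors (1,1,1,1,1,1).

Now H_k = ker ∂_k / im ∂_{k+1}, so:

  H_0: rank C_0 − rank ∂_1 = 6 − 5 = 1, and the invariant factors of ∂_1 are all 1, so H_0 = Z.
  H_1: rank ker ∂_1 − rank ∂_2 = (12 − 5) − 6 = 1, and the invariant factors of ∂_2 are all 1, so H_1 = Z.
  H_2: rank ker ∂_2 − rank ∂_3 = (6 − 6) − 0 = 0, and there is no ∂_3, so H_2 = 0.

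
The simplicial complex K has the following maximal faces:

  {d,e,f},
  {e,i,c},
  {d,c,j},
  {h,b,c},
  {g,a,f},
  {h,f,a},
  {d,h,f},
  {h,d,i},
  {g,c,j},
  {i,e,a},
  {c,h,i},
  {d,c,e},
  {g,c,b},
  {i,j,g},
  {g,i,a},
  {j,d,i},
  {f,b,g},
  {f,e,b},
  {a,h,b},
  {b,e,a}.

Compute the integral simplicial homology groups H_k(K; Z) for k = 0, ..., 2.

H_0 ≅ Z,  H_1 ≅ Z ⊕ Z/2,  H_2 = 0.

We work with the vertex ordering a < b < c < d < e < f < g < h < i < j. The simplices of K, each written with vertices in increasing order, are:

  0-simplices (10): a, b, c, d, e, f, g, h, i, j
  1-simplices (30): ab, ae, af, ag, ah, ai, bc, be, bf, bg, bh, cd, ce, cg, ch, ci, cj, de, df, dh, di, dj, ef, ei, fg, fh, gi, gj, hi, ij
  2-simplices (20): abe, abh, aei, afg, afh, agi, bcg, bch, bef, bfg, cde, cdj, cei, cgj, chi, def, dfh, dhi, dij, gij

Hence C_0 ≅ Z^10, C_1 ≅ Z^30, C_2 ≅ Z^20.

Boundary ∂_1: C_1 → C_0 maps an edge to its endpoints' difference, ∂[p,q] = q − p. For instance
  ∂dh = h − d.
The resulting 10×30 matrix has rank 9, and its Smith normal form has invariant factors (1,1,1,1,1,1,1,1,1).

∂_2: C_2 → C_1 acts by ∂[p,q,r] = [q,r] − [p,r] + [p,q]. For instance
  ∂afh = fh − ah + af,
  ∂bfg = fg − bg + bf.
The 30×20 boundary matrix has rank 20 and Smith normal form diag(1,1,1,1,1,1,1,1,1,1,1,1,1,1,1,1,1,1,1,2).

From H_k ≅ ker(∂_k) / im(∂_{k+1}) we obtain:

  H_0: rank C_0 − rank ∂_1 = 10 − 9 = 1, and the invariant factors of ∂_1 are all 1, so H_0 = Z.
  H_1: rank ker ∂_1 − rank ∂_2 = (30 − 9) − 20 = 1, and ∂_2 has invariant factor 2 > 1, so H_1 = Z ⊕ Z/2.
  H_2: rank ker ∂_2 − rank ∂_3 = (20 − 20) − 0 = 0, and there is no ∂_3, so H_2 = 0.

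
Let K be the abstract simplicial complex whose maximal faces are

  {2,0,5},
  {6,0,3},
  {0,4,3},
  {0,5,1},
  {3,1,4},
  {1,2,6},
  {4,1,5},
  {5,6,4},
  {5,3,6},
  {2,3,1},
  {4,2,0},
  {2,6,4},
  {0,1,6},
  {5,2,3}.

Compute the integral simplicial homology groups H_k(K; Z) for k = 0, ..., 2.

We work with the vertex ordering 0 < 1 < 2 < 3 < 4 < 5 < 6. The simplices of K, each written with vertices in increasing order, are:

  0-simplices (7): [0], [1], [2], [3], [4], [5], [6]
  1-simplices (21): [0,1], [0,2], [0,3], [0,4], [0,5], [0,6], [1,2], [1,3], [1,4], [1,5], [1,6], [2,3], [2,4], [2,5], [2,6], [3,4], [3,5], [3,6], [4,5], [4,6], [5,6]
  2-simplices (14): [0,1,5], [0,1,6], [0,2,4], [0,2,5], [0,3,4], [0,3,6], [1,2,3], [1,2,6], [1,3,4], [1,4,5], [2,3,5], [2,4,6], [3,5,6], [4,5,6]

so the chain groups are C_0 ≅ Z^7, C_1 ≅ Z^21, C_2 ≅ Z^14.

Boundary ∂_1: C_1 → C_0 sends each edge [p,q] (with p < q) to q − p. For instance
  ∂[1,2] = [2] − [1].
This gives a 7×21 integer matrix of rank 6; reducing to Smith normal form yields diagonal entries (1,1,1,1,1,1).

∂_2: C_2 → C_1 sends each 2-simplex [p,q,r] to [q,r] − [p,r] + [p,q]. For instance
  ∂[0,3,6] = [3,6] − [0,6] + [0,3],
  ∂[0,2,4] = [2,4] − [0,4] + [0,2].
As a 21×14 matrix over Z this has rank 13, with invariant factors (1,1,1,1,1,1,1,1,1,1,1,1,1).

From H_k ≅ ker(∂_k) / im(∂_{k+1}) we obtain:

  H_0: rank C_0 − rank ∂_1 = 7 − 6 = 1, and the invariant factors of ∂_1 are all 1, so H_0 = Z.
  H_1: rank ker ∂_1 − rank ∂_2 = (21 − 6) − 13 = 2, and the invariant factors of ∂_2 are all 1, so H_1 = Z^2.
  H_2: rank ker ∂_2 − rank ∂_3 = (14 − 13) − 0 = 1, and there is no ∂_3, so H_2 = Z.

H_0 ≅ Z,  H_1 ≅ Z^2,  H_2 ≅ Z.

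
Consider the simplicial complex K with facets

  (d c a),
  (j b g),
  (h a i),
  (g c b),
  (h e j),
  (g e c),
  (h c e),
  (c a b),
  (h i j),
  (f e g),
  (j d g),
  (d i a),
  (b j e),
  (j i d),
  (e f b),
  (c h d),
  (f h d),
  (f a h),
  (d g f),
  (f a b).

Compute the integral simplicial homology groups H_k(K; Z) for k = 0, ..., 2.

We work with the vertex ordering a < b < c < d < e < f < g < h < i < j. The simplices of K, each written with vertices in increasing order, are:

  0-simplices (10): a, b, c, d, e, f, g, h, i, j
  1-simplices (30): ab, ac, ad, af, ah, ai, bc, be, bf, bg, bj, cd, ce, cg, ch, df, dg, dh, di, dj, ef, eg, eh, ej, fg, fh, gj, hi, hj, ij
  2-simplices (20): abc, abf, acd, adi, afh, ahi, bcg, bef, bej, bgj, cdh, ceg, ceh, dfg, dfh, dgj, dij, efg, ehj, hij

Hence C_0 ≅ Z^10, C_1 ≅ Z^30, C_2 ≅ Z^20.

∂_1: C_1 → C_0 sends each edge [p,q] (with p < q) to q − p. For instance
  ∂bj = j − b.
As a 10×30 matrix over Z this has rank 9, with invariant factors (1,1,1,1,1,1,1,1,1).

∂_2: C_2 → C_1 maps a triangle to the signed sum of its edges. For instance
  ∂abf = bf − af + ab,
  ∂hij = ij − hj + hi.
As a 30×20 matrix over Z this has rank 20, with invariant factors (1,1,1,1,1,1,1,1,1,1,1,1,1,1,1,1,1,1,1,2).

Now H_k = ker ∂_k / im ∂_{k+1}, so:

  H_0: rank C_0 − rank ∂_1 = 10 − 9 = 1, and the invariant factors of ∂_1 are all 1, so H_0 ≅ Z.
  H_1: rank ker ∂_1 − rank ∂_2 = (30 − 9) − 20 = 1, and ∂_2 has invariant factor 2 > 1, so H_1 ≅ Z ⊕ Z/2Z.
  H_2: rank ker ∂_2 − rank ∂_3 = (20 − 20) − 0 = 0, and there is no ∂_3, so H_2 ≅ 0.

As a check, the Euler characteristic is 10 − 30 + 20 = 0, which agrees with 1 − 1 + 0 = 0.

H_0 = Z,  H_1 = Z ⊕ Z/2Z,  H_2 = 0.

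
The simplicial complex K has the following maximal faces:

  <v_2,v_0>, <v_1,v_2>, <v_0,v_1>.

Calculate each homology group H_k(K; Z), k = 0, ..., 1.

We work with the vertex ordering v_0 < v_1 < v_2. The simplices of K, each written with vertices in increasing order, are:

  0-simplices (3): [v_0], [v_1], [v_2]
  1-simplices (3): [v_0,v_1], [v_0,v_2], [v_1,v_2]

so the chain groups are C_0 ≅ Z^3, C_1 ≅ Z^3.

Boundary ∂_1: C_1 → C_0 is given by ∂[p,q] = [q] − [p].
The resulting 3×3 matrix has rank 2, and its Smith normal form has invariant factors (1,1).

Computing H_k = (kernel of ∂_k) / (image of ∂_{k+1}):

  H_0: rank C_0 − rank ∂_1 = 3 − 2 = 1, and the invariant factors of ∂_1 are all 1, so H_0 ≅ Z.
  H_1: rank ker ∂_1 − rank ∂_2 = (3 − 2) − 0 = 1, and there is no ∂_2, so H_1 ≅ Z.

As a check, the Euler characteristic is 3 − 3 = 0, which agrees with 1 − 1 = 0.

H_0 ≅ Z,  H_1 ≅ Z.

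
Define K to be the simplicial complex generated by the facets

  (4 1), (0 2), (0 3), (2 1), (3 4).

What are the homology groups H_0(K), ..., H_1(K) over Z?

H_0 = Z,  H_1 = Z.

We work with the vertex ordering 0 < 1 < 2 < 3 < 4. The simplices of K, each written with vertices in increasing order, are:

  0-simplices (5): [0], [1], [2], [3], [4]
  1-simplices (5): [0,2], [0,3], [1,2], [1,4], [3,4]

Hence C_0 ≅ Z^5, C_1 ≅ Z^5.

The boundary map ∂_1: C_1 → C_0 maps an edge to its endpoints' difference, ∂[p,q] = q − p.
The resulting 5×5 matrix has rank 4, and its Smith normal form has invariant factors (1,1,1,1).

Reading off H_k = ker ∂_k / im ∂_{k+1}:

  H_0: rank C_0 − rank ∂_1 = 5 − 4 = 1, and the invariant factors of ∂_1 are all 1, so H_0 = Z.
  H_1: rank ker ∂_1 − rank ∂_2 = (5 − 4) − 0 = 1, and there is no ∂_2, so H_1 = Z.

As a check, the Euler characteristic is 5 − 5 = 0, which agrees with 1 − 1 = 0.
(K is a triangulation of the circle S^1.)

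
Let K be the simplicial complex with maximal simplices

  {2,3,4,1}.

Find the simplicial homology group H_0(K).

H_0 ≅ Z.

We work with the vertex ordering 1 < 2 < 3 < 4. The simplices of K, each written with vertices in increasing order, are:

  0-simplices (4): [1], [2], [3], [4]
  1-simplices (6): [1,2], [1,3], [1,4], [2,3], [2,4], [3,4]
  2-simplices (4): [1,2,3], [1,2,4], [1,3,4], [2,3,4]
  3-simplices (1): [1,2,3,4]

so the chain groups are C_0 ≅ Z^4, C_1 ≅ Z^6, C_2 ≅ Z^4, C_3 ≅ Z^1.

Boundary ∂_1: C_1 → C_0 maps an edge to its endpoints' difference, ∂[p,q] = q − p.
The resulting 4×6 matrix has rank 3, and its Smith normal form has invariant factors (1,1,1).

∂_2: C_2 → C_1 sends each 2-simplex [p,q,r] to [q,r] − [p,r] + [p,q]. For instance
  ∂[1,2,3] = [2,3] − [1,3] + [1,2],
  ∂[2,3,4] = [3,4] − [2,4] + [2,3].
The resulting 6×4 matrix has rank 3, and its Smith normal form has invariant factors (1,1,1).

The boundary map ∂_3: C_3 → C_2 sends each 3-simplex σ to the alternating sum Σ_i (−1)^i (σ with its i-th vertex removed). For instance
  ∂[1,2,3,4] = [2,3,4] − [1,3,4] + [1,2,4] − [1,2,3].
As a 4×1 matrix over Z this has rank 1, with invariant factors (1).

Computing H_k = (kernel of ∂_k) / (image of ∂_{k+1}):

  H_0: rank C_0 − rank ∂_1 = 4 − 3 = 1, and the invariant factors of ∂_1 are all 1, so H_0 = Z.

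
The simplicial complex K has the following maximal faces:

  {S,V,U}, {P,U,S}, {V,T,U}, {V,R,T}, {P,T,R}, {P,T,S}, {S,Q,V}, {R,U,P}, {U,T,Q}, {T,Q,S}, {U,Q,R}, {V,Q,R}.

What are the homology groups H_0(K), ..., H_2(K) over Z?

H_0 = Z,  H_1 = Z/2,  H_2 = 0.

We work with the vertex ordering P < Q < R < S < T < U < V. The simplices of K, each written with vertices in increasing order, are:

  0-simplices (7): P, Q, R, S, T, U, V
  1-simplices (18): PR, PS, PT, PU, QR, QS, QT, QU, QV, RT, RU, RV, ST, SU, SV, TU, TV, UV
  2-simplices (12): PRT, PRU, PST, PSU, QRU, QRV, QST, QSV, QTU, RTV, SUV, TUV

Hence C_0 ≅ Z^7, C_1 ≅ Z^18, C_2 ≅ Z^12.

The boundary map ∂_1: C_1 → C_0 is given by ∂[p,q] = [q] − [p].
The resulting 7×18 matrix has rank 6, and its Smith normal form has invariant factors (1,1,1,1,1,1).

Boundary ∂_2: C_2 → C_1 acts by ∂[p,q,r] = [q,r] − [p,r] + [p,q]. For instance
  ∂PST = ST − PT + PS,
  ∂QTU = TU − QU + QT.
This gives a 18×12 integer matrix of rank 12; reducing to Smith normal form yields diagonal entries (1,1,1,1,1,1,1,1,1,1,1,2).

Now H_k = ker ∂_k / im ∂_{k+1}, so:

  H_0: rank C_0 − rank ∂_1 = 7 − 6 = 1, and the invariant factors of ∂_1 are all 1, so H_0 ≅ Z.
  H_1: rank ker ∂_1 − rank ∂_2 = (18 − 6) − 12 = 0, and ∂_2 has invariant factor 2 > 1, so H_1 ≅ Z/2.
  H_2: rank ker ∂_2 − rank ∂_3 = (12 − 12) − 0 = 0, and there is no ∂_3, so H_2 ≅ 0.

As a check, the Euler characteristic is 7 − 18 + 12 = 1, which agrees with 1 − 0 + 0 = 1.
(K is a triangulation of the real projective plane RP^2.)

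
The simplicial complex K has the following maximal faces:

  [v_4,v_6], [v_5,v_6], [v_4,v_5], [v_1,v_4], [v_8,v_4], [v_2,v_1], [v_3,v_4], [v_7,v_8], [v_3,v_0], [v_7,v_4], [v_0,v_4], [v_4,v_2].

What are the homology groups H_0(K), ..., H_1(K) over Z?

Fix the vertex order v_0 < v_1 < v_2 < v_3 < v_4 < v_5 < v_6 < v_7 < v_8 and write every simplex with vertices in increasing order. Then dim K = 1 and the simplices of K are:

  0-simplices (9): [v_0], [v_1], [v_2], [v_3], [v_4], [v_5], [v_6], [v_7], [v_8]
  1-simplices (12): [v_0,v_3], [v_0,v_4], [v_1,v_2], [v_1,v_4], [v_2,v_4], [v_3,v_4], [v_4,v_5], [v_4,v_6], [v_4,v_7], [v_4,v_8], [v_5,v_6], [v_7,v_8]

Hence C_0 ≅ Z^9, C_1 ≅ Z^12.

Boundary ∂_1: C_1 → C_0 is given by ∂[p,q] = [q] − [p].
The resulting 9×12 matrix has rank 8, and its Smith normal form has invariant factors (1,1,1,1,1,1,1,1).

Computing H_k = (kernel of ∂_k) / (image of ∂_{k+1}):

  H_0: rank C_0 − rank ∂_1 = 9 − 8 = 1, and the invariant factors of ∂_1 are all 1, so H_0 ≅ Z.
  H_1: rank ker ∂_1 − rank ∂_2 = (12 − 8) − 0 = 4, and there is no ∂_2, so H_1 ≅ Z^4.

As a check, the Euler characteristic is 9 − 12 = -3, which agrees with 1 − 4 = -3.
(K is a triangulation of a wedge of 4 circles.)

H_0 = Z,  H_1 = Z^4.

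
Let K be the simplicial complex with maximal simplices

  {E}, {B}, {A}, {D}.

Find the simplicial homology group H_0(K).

H_0 = Z^4.

Order the vertices as A < B < D < E. Listing each simplex with vertices in this order, K has dimension 0 with simplices:

  0-simplices (4): A, B, D, E

giving chain groups C_0 ≅ Z^4.

From H_k ≅ ker(∂_k) / im(∂_{k+1}) we obtain:

  H_0: rank C_0 − rank ∂_1 = 4 − 0 = 4, and there is no ∂_1, so H_0 ≅ Z^4.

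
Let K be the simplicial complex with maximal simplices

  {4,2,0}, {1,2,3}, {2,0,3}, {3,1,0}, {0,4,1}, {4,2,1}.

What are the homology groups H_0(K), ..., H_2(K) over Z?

H_0 = Z,  H_1 = 0,  H_2 = Z.

Order the vertices as 0 < 1 < 2 < 3 < 4. Listing each simplex with vertices in this order, K has dimension 2 with simplices:

  0-simplices (5): [0], [1], [2], [3], [4]
  1-simplices (9): [0,1], [0,2], [0,3], [0,4], [1,2], [1,3], [1,4], [2,3], [2,4]
  2-simplices (6): [0,1,3], [0,1,4], [0,2,3], [0,2,4], [1,2,3], [1,2,4]

giving chain groups C_0 ≅ Z^5, C_1 ≅ Z^9, C_2 ≅ Z^6.

Boundary ∂_1: C_1 → C_0 is given by ∂[p,q] = [q] − [p].
The 5×9 boundary matrix has rank 4 and Smith normal form diag(1,1,1,1).

The boundary map ∂_2: C_2 → C_1 acts by ∂[p,q,r] = [q,r] − [p,r] + [p,q]. For instance
  ∂[0,2,4] = [2,4] − [0,4] + [0,2],
  ∂[1,2,3] = [2,3] − [1,3] + [1,2].
As a 9×6 matrix over Z this has rank 5, with invariant factors (1,1,1,1,1).

From H_k ≅ ker(∂_k) / im(∂_{k+1}) we obtain:

  H_0: rank C_0 − rank ∂_1 = 5 − 4 = 1, and the invariant factors of ∂_1 are all 1, so H_0 = Z.
  H_1: rank ker ∂_1 − rank ∂_2 = (9 − 4) − 5 = 0, and the invariant factors of ∂_2 are all 1, so H_1 = 0.
  H_2: rank ker ∂_2 − rank ∂_3 = (6 − 5) − 0 = 1, and there is no ∂_3, so H_2 = Z.

(K is a triangulation of the 2-sphere S^2.)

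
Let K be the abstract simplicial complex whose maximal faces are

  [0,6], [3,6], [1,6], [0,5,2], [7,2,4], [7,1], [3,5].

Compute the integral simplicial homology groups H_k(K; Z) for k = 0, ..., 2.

H_0 ≅ Z,  H_1 ≅ Z^2,  H_2 = 0.

Take the total order 0 < 1 < 2 < 3 < 4 < 5 < 6 < 7 on the vertex set. Then K (dimension 2) consists of the simplices:

  0-simplices (8): [0], [1], [2], [3], [4], [5], [6], [7]
  1-simplices (11): [0,2], [0,5], [0,6], [1,6], [1,7], [2,4], [2,5], [2,7], [3,5], [3,6], [4,7]
  2-simplices (2): [0,2,5], [2,4,7]

giving chain groups C_0 ≅ Z^8, C_1 ≅ Z^11, C_2 ≅ Z^2.

∂_1: C_1 → C_0 sends each edge [p,q] (with p < q) to q − p. For instance
  ∂[0,6] = [6] − [0].
The resulting 8×11 matrix has rank 7, and its Smith normal form has invariant factors (1,1,1,1,1,1,1).

∂_2: C_2 → C_1 sends each 2-simplex [p,q,r] to [q,r] − [p,r] + [p,q]. For instance
  ∂[0,2,5] = [2,5] − [0,5] + [0,2],
  ∂[2,4,7] = [4,7] − [2,7] + [2,4].
This gives a 11×2 integer matrix of rank 2; reducing to Smith normal form yields diagonal entries (1,1).

Computing H_k = (kernel of ∂_k) / (image of ∂_{k+1}):

  H_0: rank C_0 − rank ∂_1 = 8 − 7 = 1, and the invariant factors of ∂_1 are all 1, so H_0 = Z.
  H_1: rank ker ∂_1 − rank ∂_2 = (11 − 7) − 2 = 2, and the invariant factors of ∂_2 are all 1, so H_1 = Z^2.
  H_2: rank ker ∂_2 − rank ∂_3 = (2 − 2) − 0 = 0, and there is no ∂_3, so H_2 = 0.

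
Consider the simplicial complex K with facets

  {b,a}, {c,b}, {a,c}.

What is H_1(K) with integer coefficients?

H_1 ≅ Z.

Fix the vertex order a < b < c and write every simplex with vertices in increasing order. Then dim K = 1 and the simplices of K are:

  0-simplices (3): a, b, c
  1-simplices (3): ab, ac, bc

so the chain groups are C_0 ≅ Z^3, C_1 ≅ Z^3.

The boundary map ∂_1: C_1 → C_0 sends each edge [p,q] (with p < q) to q − p. For instance
  ∂bc = c − b.
As a 3×3 matrix over Z this has rank 2, with invariant factors (1,1).

Reading off H_k = ker ∂_k / im ∂_{k+1}:

  H_1: rank ker ∂_1 − rank ∂_2 = (3 − 2) − 0 = 1, and there is no ∂_2, so H_1 = Z.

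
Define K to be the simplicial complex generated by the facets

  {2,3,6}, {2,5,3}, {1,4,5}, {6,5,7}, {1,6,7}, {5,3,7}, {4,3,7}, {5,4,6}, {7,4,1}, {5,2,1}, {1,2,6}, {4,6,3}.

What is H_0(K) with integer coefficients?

H_0 ≅ Z.

Take the total order 1 < 2 < 3 < 4 < 5 < 6 < 7 on the vertex set. Then K (dimension 2) consists of the simplices:

  0-simplices (7): [1], [2], [3], [4], [5], [6], [7]
  1-simplices (18): [1,2], [1,4], [1,5], [1,6], [1,7], [2,3], [2,5], [2,6], [3,4], [3,5], [3,6], [3,7], [4,5], [4,6], [4,7], [5,6], [5,7], [6,7]
  2-simplices (12): [1,2,5], [1,2,6], [1,4,5], [1,4,7], [1,6,7], [2,3,5], [2,3,6], [3,4,6], [3,4,7], [3,5,7], [4,5,6], [5,6,7]

giving chain groups C_0 ≅ Z^7, C_1 ≅ Z^18, C_2 ≅ Z^12.

Boundary ∂_1: C_1 → C_0 maps an edge to its endpoints' difference, ∂[p,q] = q − p. For instance
  ∂[2,5] = [5] − [2].
The resulting 7×18 matrix has rank 6, and its Smith normal form has invariant factors (1,1,1,1,1,1).

Boundary ∂_2: C_2 → C_1 acts by ∂[p,q,r] = [q,r] − [p,r] + [p,q]. For instance
  ∂[2,3,5] = [3,5] − [2,5] + [2,3],
  ∂[1,2,6] = [2,6] − [1,6] + [1,2].
The 18×12 boundary matrix has rank 12 and Smith normal form diag(1,1,1,1,1,1,1,1,1,1,1,2).

Reading off H_k = ker ∂_k / im ∂_{k+1}:

  H_0: rank C_0 − rank ∂_1 = 7 − 6 = 1, and the invariant factors of ∂_1 are all 1, so H_0 = Z.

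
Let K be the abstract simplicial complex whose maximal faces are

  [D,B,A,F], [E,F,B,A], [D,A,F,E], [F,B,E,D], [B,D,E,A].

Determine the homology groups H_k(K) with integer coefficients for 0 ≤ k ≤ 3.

H_0 ≅ Z,  H_1 = 0,  H_2 = 0,  H_3 ≅ Z.

Order the vertices as A < B < D < E < F. Listing each simplex with vertices in this order, K has dimension 3 with simplices:

  0-simplices (5): A, B, D, E, F
  1-simplices (10): AB, AD, AE, AF, BD, BE, BF, DE, DF, EF
  2-simplices (10): ABD, ABE, ABF, ADE, ADF, AEF, BDE, BDF, BEF, DEF
  3-simplices (5): ABDE, ABDF, ABEF, ADEF, BDEF

so the chain groups are C_0 ≅ Z^5, C_1 ≅ Z^10, C_2 ≅ Z^10, C_3 ≅ Z^5.

The boundary map ∂_1: C_1 → C_0 is given by ∂[p,q] = [q] − [p]. For instance
  ∂BD = D − B.
This gives a 5×10 integer matrix of rank 4; reducing to Smith normal form yields diagonal entries (1,1,1,1).

Boundary ∂_2: C_2 → C_1 acts by ∂[p,q,r] = [q,r] − [p,r] + [p,q]. For instance
  ∂BDE = DE − BE + BD,
  ∂ABE = BE − AE + AB.
The 10×10 boundary matrix has rank 6 and Smith normal form diag(1,1,1,1,1,1).

Boundary ∂_3: C_3 → C_2 sends each 3-simplex σ to the alternating sum Σ_i (−1)^i (σ with its i-th vertex removed). For instance
  ∂ABEF = BEF − AEF + ABF − ABE,
  ∂ABDF = BDF − ADF + ABF − ABD.
The 10×5 boundary matrix has rank 4 and Smith normal form diag(1,1,1,1).

From H_k ≅ ker(∂_k) / im(∂_{k+1}) we obtain:

  H_0: rank C_0 − rank ∂_1 = 5 − 4 = 1, and the invariant factors of ∂_1 are all 1, so H_0 ≅ Z.
  H_1: rank ker ∂_1 − rank ∂_2 = (10 − 4) − 6 = 0, and the invariant factors of ∂_2 are all 1, so H_1 ≅ 0.
  H_2: rank ker ∂_2 − rank ∂_3 = (10 − 6) − 4 = 0, and the invariant factors of ∂_3 are all 1, so H_2 ≅ 0.
  H_3: rank ker ∂_3 − rank ∂_4 = (5 − 4) − 0 = 1, and there is no ∂_4, so H_3 ≅ Z.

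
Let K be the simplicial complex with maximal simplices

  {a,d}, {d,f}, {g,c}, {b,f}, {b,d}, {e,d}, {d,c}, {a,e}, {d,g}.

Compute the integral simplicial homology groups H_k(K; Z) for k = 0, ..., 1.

Fix the vertex order a < b < c < d < e < f < g and write every simplex with vertices in increasing order. Then dim K = 1 and the simplices of K are:

  0-simplices (7): a, b, c, d, e, f, g
  1-simplices (9): ad, ae, bd, bf, cd, cg, de, df, dg

so the chain groups are C_0 ≅ Z^7, C_1 ≅ Z^9.

Boundary ∂_1: C_1 → C_0 sends each edge [p,q] (with p < q) to q − p. For instance
  ∂cd = d − c.
The resulting 7×9 matrix has rank 6, and its Smith normal form has invariant factors (1,1,1,1,1,1).

Computing H_k = (kernel of ∂_k) / (image of ∂_{k+1}):

  H_0: rank C_0 − rank ∂_1 = 7 − 6 = 1, and the invariant factors of ∂_1 are all 1, so H_0 ≅ Z.
  H_1: rank ker ∂_1 − rank ∂_2 = (9 − 6) − 0 = 3, and there is no ∂_2, so H_1 ≅ Z^3.

As a check, the Euler characteristic is 7 − 9 = -2, which agrees with 1 − 3 = -2.
(K is a triangulation of a wedge of 3 circles.)

H_0 = Z,  H_1 = Z^3.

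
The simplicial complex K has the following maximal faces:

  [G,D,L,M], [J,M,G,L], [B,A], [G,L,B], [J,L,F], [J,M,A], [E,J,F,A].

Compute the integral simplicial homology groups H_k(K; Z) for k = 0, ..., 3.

H_0 ≅ Z,  H_1 ≅ Z,  H_2 = 0,  H_3 = 0.

Fix the vertex order A < B < D < E < F < G < J < L < M and write every simplex with vertices in increasing order. Then dim K = 3 and the simplices of K are:

  0-simplices (9): A, B, D, E, F, G, J, L, M
  1-simplices (20): AB, AE, AF, AJ, AM, BG, BL, DG, DL, DM, EF, EJ, FJ, FL, GJ, GL, GM, JL, JM, LM
  2-simplices (14): AEF, AEJ, AFJ, AJM, BGL, DGL, DGM, DLM, EFJ, FJL, GJL, GJM, GLM, JLM
  3-simplices (3): AEFJ, DGLM, GJLM

giving chain groups C_0 ≅ Z^9, C_1 ≅ Z^20, C_2 ≅ Z^14, C_3 ≅ Z^3.

∂_1: C_1 → C_0 sends each edge [p,q] (with p < q) to q − p.
The 9×20 boundary matrix has rank 8 and Smith normal form diag(1,1,1,1,1,1,1,1).

∂_2: C_2 → C_1 maps a triangle to the signed sum of its edges. For instance
  ∂AEJ = EJ − AJ + AE,
  ∂AEF = EF − AF + AE.
As a 20×14 matrix over Z this has rank 11, with invariant factors (1,1,1,1,1,1,1,1,1,1,1).

Boundary ∂_3: C_3 → C_2 sends each 3-simplex σ to the alternating sum Σ_i (−1)^i (σ with its i-th vertex removed). For instance
  ∂DGLM = GLM − DLM + DGM − DGL,
  ∂AEFJ = EFJ − AFJ + AEJ − AEF.
The resulting 14×3 matrix has rank 3, and its Smith normal form has invariant factors (1,1,1).

Now H_k = ker ∂_k / im ∂_{k+1}, so:

  H_0: rank C_0 − rank ∂_1 = 9 − 8 = 1, and the invariant factors of ∂_1 are all 1, so H_0 ≅ Z.
  H_1: rank ker ∂_1 − rank ∂_2 = (20 − 8) − 11 = 1, and the invariant factors of ∂_2 are all 1, so H_1 ≅ Z.
  H_2: rank ker ∂_2 − rank ∂_3 = (14 − 11) − 3 = 0, and the invariant factors of ∂_3 are all 1, so H_2 ≅ 0.
  H_3: rank ker ∂_3 − rank ∂_4 = (3 − 3) − 0 = 0, and there is no ∂_4, so H_3 ≅ 0.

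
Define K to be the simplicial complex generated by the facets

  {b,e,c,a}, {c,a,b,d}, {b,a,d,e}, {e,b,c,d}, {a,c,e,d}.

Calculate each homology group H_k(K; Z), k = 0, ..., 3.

We work with the vertex ordering a < b < c < d < e. The simplices of K, each written with vertices in increasing order, are:

  0-simplices (5): a, b, c, d, e
  1-simplices (10): ab, ac, ad, ae, bc, bd, be, cd, ce, de
  2-simplices (10): abc, abd, abe, acd, ace, ade, bcd, bce, bde, cde
  3-simplices (5): abcd, abce, abde, acde, bcde

Hence C_0 ≅ Z^5, C_1 ≅ Z^10, C_2 ≅ Z^10, C_3 ≅ Z^5.

∂_1: C_1 → C_0 is given by ∂[p,q] = [q] − [p].
This gives a 5×10 integer matrix of rank 4; reducing to Smith normal form yields diagonal entries (1,1,1,1).

The boundary map ∂_2: C_2 → C_1 sends each 2-simplex [p,q,r] to [q,r] − [p,r] + [p,q]. For instance
  ∂bce = ce − be + bc,
  ∂abc = bc − ac + ab.
The resulting 10×10 matrix has rank 6, and its Smith normal form has invariant factors (1,1,1,1,1,1).

The boundary map ∂_3: C_3 → C_2 sends each 3-simplex σ to the alternating sum Σ_i (−1)^i (σ with its i-th vertex removed). For instance
  ∂abce = bce − ace + abe − abc,
  ∂acde = cde − ade + ace − acd.
This gives a 10×5 integer matrix of rank 4; reducing to Smith normal form yields diagonal entries (1,1,1,1).

Computing H_k = (kernel of ∂_k) / (image of ∂_{k+1}):

  H_0: rank C_0 − rank ∂_1 = 5 − 4 = 1, and the invariant factors of ∂_1 are all 1, so H_0 = Z.
  H_1: rank ker ∂_1 − rank ∂_2 = (10 − 4) − 6 = 0, and the invariant factors of ∂_2 are all 1, so H_1 = 0.
  H_2: rank ker ∂_2 − rank ∂_3 = (10 − 6) − 4 = 0, and the invariant factors of ∂_3 are all 1, so H_2 = 0.
  H_3: rank ker ∂_3 − rank ∂_4 = (5 − 4) − 0 = 1, and there is no ∂_4, so H_3 = Z.

As a check, the Euler characteristic is 5 − 10 + 10 − 5 = 0, which agrees with 1 − 0 + 0 − 1 = 0.
(K is a triangulation of the 3-sphere S^3.)

H_0 ≅ Z,  H_1 = 0,  H_2 = 0,  H_3 ≅ Z.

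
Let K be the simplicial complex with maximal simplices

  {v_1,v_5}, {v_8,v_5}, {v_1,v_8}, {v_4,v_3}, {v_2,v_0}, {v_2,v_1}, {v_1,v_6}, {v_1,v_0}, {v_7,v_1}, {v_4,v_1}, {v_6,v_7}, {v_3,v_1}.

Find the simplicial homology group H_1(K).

Fix the vertex order v_0 < v_1 < v_2 < v_3 < v_4 < v_5 < v_6 < v_7 < v_8 and write every simplex with vertices in increasing order. Then dim K = 1 and the simplices of K are:

  0-simplices (9): [v_0], [v_1], [v_2], [v_3], [v_4], [v_5], [v_6], [v_7], [v_8]
  1-simplices (12): [v_0,v_1], [v_0,v_2], [v_1,v_2], [v_1,v_3], [v_1,v_4], [v_1,v_5], [v_1,v_6], [v_1,v_7], [v_1,v_8], [v_3,v_4], [v_5,v_8], [v_6,v_7]

Hence C_0 ≅ Z^9, C_1 ≅ Z^12.

∂_1: C_1 → C_0 maps an edge to its endpoints' difference, ∂[p,q] = q − p.
As a 9×12 matrix over Z this has rank 8, with invariant factors (1,1,1,1,1,1,1,1).

From H_k ≅ ker(∂_k) / im(∂_{k+1}) we obtain:

  H_1: rank ker ∂_1 − rank ∂_2 = (12 − 8) − 0 = 4, and there is no ∂_2, so H_1 ≅ Z^4.

H_1 = Z^4.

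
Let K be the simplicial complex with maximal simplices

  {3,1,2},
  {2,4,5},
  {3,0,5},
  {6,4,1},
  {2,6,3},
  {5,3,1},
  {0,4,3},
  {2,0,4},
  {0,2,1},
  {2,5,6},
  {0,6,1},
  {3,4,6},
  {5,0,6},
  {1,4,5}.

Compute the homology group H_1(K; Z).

H_1 ≅ Z^2.

Fix the vertex order 0 < 1 < 2 < 3 < 4 < 5 < 6 and write every simplex with vertices in increasing order. Then dim K = 2 and the simplices of K are:

  0-simplices (7): [0], [1], [2], [3], [4], [5], [6]
  1-simplices (21): [0,1], [0,2], [0,3], [0,4], [0,5], [0,6], [1,2], [1,3], [1,4], [1,5], [1,6], [2,3], [2,4], [2,5], [2,6], [3,4], [3,5], [3,6], [4,5], [4,6], [5,6]
  2-simplices (14): [0,1,2], [0,1,6], [0,2,4], [0,3,4], [0,3,5], [0,5,6], [1,2,3], [1,3,5], [1,4,5], [1,4,6], [2,3,6], [2,4,5], [2,5,6], [3,4,6]

Hence C_0 ≅ Z^7, C_1 ≅ Z^21, C_2 ≅ Z^14.

Boundary ∂_1: C_1 → C_0 maps an edge to its endpoints' difference, ∂[p,q] = q − p.
As a 7×21 matrix over Z this has rank 6, with invariant factors (1,1,1,1,1,1).

The boundary map ∂_2: C_2 → C_1 acts by ∂[p,q,r] = [q,r] − [p,r] + [p,q]. For instance
  ∂[0,2,4] = [2,4] − [0,4] + [0,2],
  ∂[0,5,6] = [5,6] − [0,6] + [0,5].
As a 21×14 matrix over Z this has rank 13, with invariant factors (1,1,1,1,1,1,1,1,1,1,1,1,1).

Reading off H_k = ker ∂_k / im ∂_{k+1}:

  H_1: rank ker ∂_1 − rank ∂_2 = (21 − 6) − 13 = 2, and the invariant factors of ∂_2 are all 1, so H_1 ≅ Z^2.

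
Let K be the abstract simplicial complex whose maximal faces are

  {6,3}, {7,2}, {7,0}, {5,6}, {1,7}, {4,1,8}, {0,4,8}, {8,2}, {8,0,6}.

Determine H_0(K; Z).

K has 9 vertices, 13 edges, 3 triangles.
rank ∂_0 = 0, rank ∂_1 = 8 ⇒ b_0 = 9 − 0 − 8 = 1; all invariant factors of ∂_1 are 1 so no torsion. So H_0 = Z.

H_0 = Z.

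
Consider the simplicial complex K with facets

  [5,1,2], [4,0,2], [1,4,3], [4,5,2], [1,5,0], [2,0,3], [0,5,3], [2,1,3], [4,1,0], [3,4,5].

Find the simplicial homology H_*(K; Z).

K has 6 vertices, 15 edges, 10 triangles.
rank ∂_0 = 0, rank ∂_1 = 5 ⇒ b_0 = 6 − 0 − 5 = 1; all invariant factors of ∂_1 are 1 so no torsion. So H_0 = Z.
rank ∂_1 = 5, rank ∂_2 = 10 ⇒ b_1 = 15 − 5 − 10 = 0; ∂_2 has invariant factor(s) [2] giving torsion. So H_1 = Z/2.
rank ∂_2 = 10, rank ∂_3 = 0 ⇒ b_2 = 10 − 10 − 0 = 0. So H_2 = 0.

H_0 = Z,  H_1 = Z/2,  H_2 = 0.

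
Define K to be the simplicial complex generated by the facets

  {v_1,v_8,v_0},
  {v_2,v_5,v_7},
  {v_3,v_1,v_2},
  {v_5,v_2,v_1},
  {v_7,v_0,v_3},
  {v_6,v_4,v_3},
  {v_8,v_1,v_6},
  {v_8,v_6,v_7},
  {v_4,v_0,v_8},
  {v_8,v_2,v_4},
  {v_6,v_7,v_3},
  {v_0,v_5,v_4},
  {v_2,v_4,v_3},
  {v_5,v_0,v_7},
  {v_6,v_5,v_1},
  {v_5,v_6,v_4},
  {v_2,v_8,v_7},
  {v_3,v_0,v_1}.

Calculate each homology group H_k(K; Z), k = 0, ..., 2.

H_0 = Z,  H_1 = Z^2,  H_2 = Z.

Take the total order v_0 < v_1 < v_2 < v_3 < v_4 < v_5 < v_6 < v_7 < v_8 on the vertex set. Then K (dimension 2) consists of the simplices:

  0-simplices (9): [v_0], [v_1], [v_2], [v_3], [v_4], [v_5], [v_6], [v_7], [v_8]
  1-simplices (27): (27 of them)
  2-simplices (18): (18 of them)

giving chain groups C_0 ≅ Z^9, C_1 ≅ Z^27, C_2 ≅ Z^18.

The boundary map ∂_1: C_1 → C_0 is given by ∂[p,q] = [q] − [p]. For instance
  ∂[v_0,v_3] = [v_3] − [v_0].
As a 9×27 matrix over Z this has rank 8, with invariant factors (1,1,1,1,1,1,1,1).

Boundary ∂_2: C_2 → C_1 acts by ∂[p,q,r] = [q,r] − [p,r] + [p,q]. For instance
  ∂[v_2,v_5,v_7] = [v_5,v_7] − [v_2,v_7] + [v_2,v_5],
  ∂[v_0,v_3,v_7] = [v_3,v_7] − [v_0,v_7] + [v_0,v_3].
This gives a 27×18 integer matrix of rank 17; reducing to Smith normal form yields diagonal entries (1,1,1,1,1,1,1,1,1,1,1,1,1,1,1,1,1).

Reading off H_k = ker ∂_k / im ∂_{k+1}:

  H_0: rank C_0 − rank ∂_1 = 9 − 8 = 1, and the invariant factors of ∂_1 are all 1, so H_0 = Z.
  H_1: rank ker ∂_1 − rank ∂_2 = (27 − 8) − 17 = 2, and the invariant factors of ∂_2 are all 1, so H_1 = Z^2.
  H_2: rank ker ∂_2 − rank ∂_3 = (18 − 17) − 0 = 1, and there is no ∂_3, so H_2 = Z.

As a check, the Euler characteristic is 9 − 27 + 18 = 0, which agrees with 1 − 2 + 1 = 0.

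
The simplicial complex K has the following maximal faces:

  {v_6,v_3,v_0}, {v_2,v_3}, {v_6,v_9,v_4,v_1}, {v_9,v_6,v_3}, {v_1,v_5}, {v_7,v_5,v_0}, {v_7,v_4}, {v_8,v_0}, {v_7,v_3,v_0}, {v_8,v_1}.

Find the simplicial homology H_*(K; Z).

H_0 = Z,  H_1 = Z^3,  H_2 = 0,  H_3 = 0.

We work with the vertex ordering v_0 < v_1 < v_2 < v_3 < v_4 < v_5 < v_6 < v_7 < v_8 < v_9. The simplices of K, each written with vertices in increasing order, are:

  0-simplices (10): [v_0], [v_1], [v_2], [v_3], [v_4], [v_5], [v_6], [v_7], [v_8], [v_9]
  1-simplices (19): (19 of them)
  2-simplices (8): [v_0,v_3,v_6], [v_0,v_3,v_7], [v_0,v_5,v_7], [v_1,v_4,v_6], [v_1,v_4,v_9], [v_1,v_6,v_9], [v_3,v_6,v_9], [v_4,v_6,v_9]
  3-simplices (1): [v_1,v_4,v_6,v_9]

giving chain groups C_0 ≅ Z^10, C_1 ≅ Z^19, C_2 ≅ Z^8, C_3 ≅ Z^1.

The boundary map ∂_1: C_1 → C_0 maps an edge to its endpoints' difference, ∂[p,q] = q − p. For instance
  ∂[v_1,v_4] = [v_4] − [v_1].
The resulting 10×19 matrix has rank 9, and its Smith normal form has invariant factors (1,1,1,1,1,1,1,1,1).

∂_2: C_2 → C_1 sends each 2-simplex [p,q,r] to [q,r] − [p,r] + [p,q]. For instance
  ∂[v_0,v_3,v_6] = [v_3,v_6] − [v_0,v_6] + [v_0,v_3],
  ∂[v_1,v_4,v_9] = [v_4,v_9] − [v_1,v_9] + [v_1,v_4].
The 19×8 boundary matrix has rank 7 and Smith normal form diag(1,1,1,1,1,1,1).

Boundary ∂_3: C_3 → C_2 sends each 3-simplex σ to the alternating sum Σ_i (−1)^i (σ with its i-th vertex removed). For instance
  ∂[v_1,v_4,v_6,v_9] = [v_4,v_6,v_9] − [v_1,v_6,v_9] + [v_1,v_4,v_9] − [v_1,v_4,v_6].
The 8×1 boundary matrix has rank 1 and Smith normal form diag(1).

From H_k ≅ ker(∂_k) / im(∂_{k+1}) we obtain:

  H_0: rank C_0 − rank ∂_1 = 10 − 9 = 1, and the invariant factors of ∂_1 are all 1, so H_0 = Z.
  H_1: rank ker ∂_1 − rank ∂_2 = (19 − 9) − 7 = 3, and the invariant factors of ∂_2 are all 1, so H_1 = Z^3.
  H_2: rank ker ∂_2 − rank ∂_3 = (8 − 7) − 1 = 0, and the invariant factors of ∂_3 are all 1, so H_2 = 0.
  H_3: rank ker ∂_3 − rank ∂_4 = (1 − 1) − 0 = 0, and there is no ∂_4, so H_3 = 0.

As a check, the Euler characteristic is 10 − 19 + 8 − 1 = -2, which agrees with 1 − 3 + 0 − 0 = -2.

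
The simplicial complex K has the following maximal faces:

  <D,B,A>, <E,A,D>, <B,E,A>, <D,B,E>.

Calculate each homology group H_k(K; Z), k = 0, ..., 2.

Take the total order A < B < D < E on the vertex set. Then K (dimension 2) consists of the simplices:

  0-simplices (4): A, B, D, E
  1-simplices (6): AB, AD, AE, BD, BE, DE
  2-simplices (4): ABD, ABE, ADE, BDE

Hence C_0 ≅ Z^4, C_1 ≅ Z^6, C_2 ≅ Z^4.

The boundary map ∂_1: C_1 → C_0 sends each edge [p,q] (with p < q) to q − p.
This gives a 4×6 integer matrix of rank 3; reducing to Smith normal form yields diagonal entries (1,1,1).

The boundary map ∂_2: C_2 → C_1 acts by ∂[p,q,r] = [q,r] − [p,r] + [p,q]. For instance
  ∂BDE = DE − BE + BD,
  ∂ADE = DE − AE + AD.
The 6×4 boundary matrix has rank 3 and Smith normal form diag(1,1,1).

From H_k ≅ ker(∂_k) / im(∂_{k+1}) we obtain:

  H_0: rank C_0 − rank ∂_1 = 4 − 3 = 1, and the invariant factors of ∂_1 are all 1, so H_0 ≅ Z.
  H_1: rank ker ∂_1 − rank ∂_2 = (6 − 3) − 3 = 0, and the invariant factors of ∂_2 are all 1, so H_1 ≅ 0.
  H_2: rank ker ∂_2 − rank ∂_3 = (4 − 3) − 0 = 1, and there is no ∂_3, so H_2 ≅ Z.

As a check, the Euler characteristic is 4 − 6 + 4 = 2, which agrees with 1 − 0 + 1 = 2.
(K is a triangulation of the 2-sphere S^2.)

H_0 = Z,  H_1 = 0,  H_2 = Z.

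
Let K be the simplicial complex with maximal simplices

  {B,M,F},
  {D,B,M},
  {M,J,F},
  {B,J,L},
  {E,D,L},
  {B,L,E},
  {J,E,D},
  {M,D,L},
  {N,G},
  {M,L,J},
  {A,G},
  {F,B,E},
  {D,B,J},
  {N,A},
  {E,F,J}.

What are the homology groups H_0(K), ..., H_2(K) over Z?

H_0 ≅ Z^2,  H_1 ≅ Z ⊕ Z/2Z,  H_2 = 0.

Fix the vertex order A < B < D < E < F < G < J < L < M < N and write every simplex with vertices in increasing order. Then dim K = 2 and the simplices of K are:

  0-simplices (10): A, B, D, E, F, G, J, L, M, N
  1-simplices (21): AG, AN, BD, BE, BF, BJ, BL, BM, DE, DJ, DL, DM, EF, EJ, EL, FJ, FM, GN, JL, JM, LM
  2-simplices (12): BDJ, BDM, BEF, BEL, BFM, BJL, DEJ, DEL, DLM, EFJ, FJM, JLM

giving chain groups C_0 ≅ Z^10, C_1 ≅ Z^21, C_2 ≅ Z^12.

The boundary map ∂_1: C_1 → C_0 maps an edge to its endpoints' difference, ∂[p,q] = q − p.
As a 10×21 matrix over Z this has rank 8, with invariant factors (1,1,1,1,1,1,1,1).

∂_2: C_2 → C_1 sends each 2-simplex [p,q,r] to [q,r] − [p,r] + [p,q]. For instance
  ∂FJM = JM − FM + FJ,
  ∂DEJ = EJ − DJ + DE.
This gives a 21×12 integer matrix of rank 12; reducing to Smith normal form yields diagonal entries (1,1,1,1,1,1,1,1,1,1,1,2).

Now H_k = ker ∂_k / im ∂_{k+1}, so:

  H_0: rank C_0 − rank ∂_1 = 10 − 8 = 2, and the invariant factors of ∂_1 are all 1, so H_0 = Z^2.
  H_1: rank ker ∂_1 − rank ∂_2 = (21 − 8) − 12 = 1, and ∂_2 has invariant factor 2 > 1, so H_1 = Z ⊕ Z/2Z.
  H_2: rank ker ∂_2 − rank ∂_3 = (12 − 12) − 0 = 0, and there is no ∂_3, so H_2 = 0.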